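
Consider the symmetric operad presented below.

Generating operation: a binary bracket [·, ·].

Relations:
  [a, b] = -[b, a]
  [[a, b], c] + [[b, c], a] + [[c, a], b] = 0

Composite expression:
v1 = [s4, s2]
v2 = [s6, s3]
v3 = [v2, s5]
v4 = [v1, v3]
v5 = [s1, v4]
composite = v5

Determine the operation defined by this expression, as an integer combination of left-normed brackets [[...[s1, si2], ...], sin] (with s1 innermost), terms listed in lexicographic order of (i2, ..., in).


[[[[[s1, s2], s4], s3], s6], s5] - [[[[[s1, s2], s4], s5], s3], s6] + [[[[[s1, s2], s4], s5], s6], s3] - [[[[[s1, s2], s4], s6], s3], s5] - [[[[[s1, s3], s6], s5], s2], s4] + [[[[[s1, s3], s6], s5], s4], s2] - [[[[[s1, s4], s2], s3], s6], s5] + [[[[[s1, s4], s2], s5], s3], s6] - [[[[[s1, s4], s2], s5], s6], s3] + [[[[[s1, s4], s2], s6], s3], s5] + [[[[[s1, s5], s3], s6], s2], s4] - [[[[[s1, s5], s3], s6], s4], s2] - [[[[[s1, s5], s6], s3], s2], s4] + [[[[[s1, s5], s6], s3], s4], s2] + [[[[[s1, s6], s3], s5], s2], s4] - [[[[[s1, s6], s3], s5], s4], s2]


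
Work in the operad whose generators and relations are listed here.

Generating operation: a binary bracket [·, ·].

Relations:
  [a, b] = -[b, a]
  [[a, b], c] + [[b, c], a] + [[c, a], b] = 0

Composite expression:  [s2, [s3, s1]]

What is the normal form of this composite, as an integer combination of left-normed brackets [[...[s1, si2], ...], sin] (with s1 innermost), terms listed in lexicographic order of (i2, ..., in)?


[[s1, s3], s2]

Antisymmetry and Jacobi reduce to s1-anchored left-normed brackets.
Composite bracket: [s2, [s3, s1]]
The bracket unfolds into 4 signed words via [a, b] = ab - ba (2^2 = 4).
Words beginning with s1 determine it all:
  from s1s3s2, sign +1: term +[[s1, s3], s2]


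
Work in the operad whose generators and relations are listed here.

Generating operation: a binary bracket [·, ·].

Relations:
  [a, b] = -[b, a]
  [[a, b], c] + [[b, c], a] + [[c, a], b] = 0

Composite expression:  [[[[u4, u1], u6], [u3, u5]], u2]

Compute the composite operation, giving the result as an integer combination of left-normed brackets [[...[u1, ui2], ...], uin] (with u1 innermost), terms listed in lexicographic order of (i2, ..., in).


-[[[[[u1, u4], u6], u3], u5], u2] + [[[[[u1, u4], u6], u5], u3], u2]

In the tensor algebra, words opening u1 carry the u1-anchored form.
Composite bracket: [[[[u4, u1], u6], [u3, u5]], u2]
Under [a, b] = ab - ba we get 32 signed associative words (2^5 = 32).
Words beginning with u1 determine it all:
  u1u4u6u3u5u2 (sign -1) contributes -[[[[[u1, u4], u6], u3], u5], u2]
  u1u4u6u5u3u2 (sign +1) contributes +[[[[[u1, u4], u6], u5], u3], u2]


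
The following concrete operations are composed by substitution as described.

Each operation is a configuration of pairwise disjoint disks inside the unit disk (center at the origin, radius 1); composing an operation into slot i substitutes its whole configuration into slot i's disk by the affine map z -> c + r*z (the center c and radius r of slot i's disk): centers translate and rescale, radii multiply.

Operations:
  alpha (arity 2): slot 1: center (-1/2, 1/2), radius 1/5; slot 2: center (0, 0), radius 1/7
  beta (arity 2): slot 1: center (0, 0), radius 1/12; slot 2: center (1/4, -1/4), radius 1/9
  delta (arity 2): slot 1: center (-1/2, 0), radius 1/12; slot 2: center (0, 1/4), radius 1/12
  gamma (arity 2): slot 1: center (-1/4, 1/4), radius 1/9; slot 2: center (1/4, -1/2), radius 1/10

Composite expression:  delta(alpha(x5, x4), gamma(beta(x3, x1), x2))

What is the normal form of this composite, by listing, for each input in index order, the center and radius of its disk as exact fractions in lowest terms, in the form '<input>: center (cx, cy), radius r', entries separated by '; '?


x1: center (-1/54, 29/108), radius 1/972; x2: center (1/48, 5/24), radius 1/120; x3: center (-1/48, 13/48), radius 1/1296; x4: center (-1/2, 0), radius 1/84; x5: center (-13/24, 1/24), radius 1/60

Affine substitution under delta: radii multiply and x-centers shift.
for x5, the 2-step affine chain lands on center (-13/24, 1/24), radius 1/60
for x4, the 2-step affine chain lands on center (-1/2, 0), radius 1/84
for x3, the 3-step affine chain lands on center (-1/48, 13/48), radius 1/1296
for x1, the 3-step affine chain lands on center (-1/54, 29/108), radius 1/972
for x2, the 2-step affine chain lands on center (1/48, 5/24), radius 1/120


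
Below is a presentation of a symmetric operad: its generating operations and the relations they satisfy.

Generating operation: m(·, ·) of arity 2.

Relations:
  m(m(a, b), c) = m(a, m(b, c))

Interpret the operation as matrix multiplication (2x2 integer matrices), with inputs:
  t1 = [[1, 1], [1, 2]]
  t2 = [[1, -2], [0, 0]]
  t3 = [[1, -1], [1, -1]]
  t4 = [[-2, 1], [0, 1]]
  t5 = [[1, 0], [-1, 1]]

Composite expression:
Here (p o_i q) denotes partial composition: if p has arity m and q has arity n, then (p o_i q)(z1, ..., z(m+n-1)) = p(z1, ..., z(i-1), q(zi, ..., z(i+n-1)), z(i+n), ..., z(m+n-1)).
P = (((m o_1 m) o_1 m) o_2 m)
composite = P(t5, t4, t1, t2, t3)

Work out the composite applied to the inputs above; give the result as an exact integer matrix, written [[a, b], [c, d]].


[[1, -1], [-2, 2]]


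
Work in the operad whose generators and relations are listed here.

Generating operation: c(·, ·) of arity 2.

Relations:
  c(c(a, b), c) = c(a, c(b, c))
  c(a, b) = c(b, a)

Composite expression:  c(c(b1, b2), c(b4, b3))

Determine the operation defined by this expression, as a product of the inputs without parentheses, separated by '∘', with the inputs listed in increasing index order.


b1 ∘ b2 ∘ b3 ∘ b4

Reordering under c is free, so list the b-inputs canonically.
c(b1, b2) reduces to b1 ∘ b2
c(b4, b3) reduces to b4 ∘ b3
c(c(b1, b2), c(b4, b3)) reduces to b1 ∘ b2 ∘ b4 ∘ b3
commutativity sorts the factors: b1 ∘ b2 ∘ b3 ∘ b4


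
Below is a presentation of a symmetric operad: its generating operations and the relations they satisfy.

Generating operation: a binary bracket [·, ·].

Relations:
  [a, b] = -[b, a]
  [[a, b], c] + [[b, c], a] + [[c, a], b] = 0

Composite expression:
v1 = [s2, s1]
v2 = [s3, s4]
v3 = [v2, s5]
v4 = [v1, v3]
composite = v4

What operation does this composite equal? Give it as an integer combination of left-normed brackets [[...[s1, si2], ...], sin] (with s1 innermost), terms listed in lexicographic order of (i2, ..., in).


-[[[[s1, s2], s3], s4], s5] + [[[[s1, s2], s4], s3], s5] + [[[[s1, s2], s5], s3], s4] - [[[[s1, s2], s5], s4], s3]

Antisymmetry and Jacobi reduce to s1-anchored left-normed brackets.
Composite bracket: [[s2, s1], [[s3, s4], s5]]
Each bracket splits as ab - ba, giving 16 signed words (2^4 = 16).
Collect the words opening with s1:
  the word s1s2s3s4s5 carries sign -1 and contributes -[[[[s1, s2], s3], s4], s5]
  the word s1s2s4s3s5 carries sign +1 and contributes +[[[[s1, s2], s4], s3], s5]
  the word s1s2s5s3s4 carries sign +1 and contributes +[[[[s1, s2], s5], s3], s4]
  the word s1s2s5s4s3 carries sign -1 and contributes -[[[[s1, s2], s5], s4], s3]


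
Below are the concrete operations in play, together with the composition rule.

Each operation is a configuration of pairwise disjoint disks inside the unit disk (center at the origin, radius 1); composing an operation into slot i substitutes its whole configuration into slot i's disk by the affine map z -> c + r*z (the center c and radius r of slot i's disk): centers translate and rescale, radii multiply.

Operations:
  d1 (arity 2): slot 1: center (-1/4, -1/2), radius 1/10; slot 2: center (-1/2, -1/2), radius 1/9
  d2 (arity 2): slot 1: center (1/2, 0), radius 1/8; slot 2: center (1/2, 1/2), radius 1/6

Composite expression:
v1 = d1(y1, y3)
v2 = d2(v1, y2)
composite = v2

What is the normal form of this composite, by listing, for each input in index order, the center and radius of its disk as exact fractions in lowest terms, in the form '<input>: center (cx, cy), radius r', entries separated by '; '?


y1: center (15/32, -1/16), radius 1/80; y2: center (1/2, 1/2), radius 1/6; y3: center (7/16, -1/16), radius 1/72

Affine substitution under d2: radii multiply and y-centers shift.
y1: after 2 affine steps, its disk has center (15/32, -1/16), radius 1/80
y3: after 2 affine steps, its disk has center (7/16, -1/16), radius 1/72
y2: after 1 affine step, its disk has center (1/2, 1/2), radius 1/6


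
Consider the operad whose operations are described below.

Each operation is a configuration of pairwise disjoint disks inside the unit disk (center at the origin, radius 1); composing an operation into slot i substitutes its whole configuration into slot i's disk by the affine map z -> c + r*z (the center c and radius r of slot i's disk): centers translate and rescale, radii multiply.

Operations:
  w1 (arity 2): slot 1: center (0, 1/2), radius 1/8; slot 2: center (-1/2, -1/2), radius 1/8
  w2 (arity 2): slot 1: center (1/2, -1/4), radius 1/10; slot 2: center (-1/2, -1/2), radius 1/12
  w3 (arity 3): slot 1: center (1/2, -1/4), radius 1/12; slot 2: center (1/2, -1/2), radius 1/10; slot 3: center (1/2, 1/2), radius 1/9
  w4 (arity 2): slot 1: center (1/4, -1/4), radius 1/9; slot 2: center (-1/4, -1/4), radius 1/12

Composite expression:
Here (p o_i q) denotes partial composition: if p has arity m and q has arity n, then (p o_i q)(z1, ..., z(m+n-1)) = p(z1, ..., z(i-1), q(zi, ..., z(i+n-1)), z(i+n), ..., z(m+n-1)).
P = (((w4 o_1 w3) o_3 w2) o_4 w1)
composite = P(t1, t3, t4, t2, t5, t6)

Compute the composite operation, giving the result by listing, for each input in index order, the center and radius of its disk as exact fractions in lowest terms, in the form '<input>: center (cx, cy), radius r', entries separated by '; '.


t1: center (11/36, -5/18), radius 1/108; t2: center (97/324, -389/1944), radius 1/7776; t3: center (11/36, -11/36), radius 1/90; t4: center (101/324, -16/81), radius 1/810; t5: center (581/1944, -391/1944), radius 1/7776; t6: center (-1/4, -1/4), radius 1/12

Follow each t-input down from w4: c' goes to c + r*c', radius to r*r'.
input t1: composing its 2 substitution steps yields center (11/36, -5/18), radius 1/108
input t3: composing its 2 substitution steps yields center (11/36, -11/36), radius 1/90
input t4: composing its 3 substitution steps yields center (101/324, -16/81), radius 1/810
input t2: composing its 4 substitution steps yields center (97/324, -389/1944), radius 1/7776
input t5: composing its 4 substitution steps yields center (581/1944, -391/1944), radius 1/7776
input t6: composing its 1 substitution step yields center (-1/4, -1/4), radius 1/12


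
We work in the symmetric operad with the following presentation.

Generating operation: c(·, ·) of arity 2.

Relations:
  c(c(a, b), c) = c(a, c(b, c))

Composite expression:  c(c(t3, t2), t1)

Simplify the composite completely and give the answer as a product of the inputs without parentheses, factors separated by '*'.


t3 * t2 * t1


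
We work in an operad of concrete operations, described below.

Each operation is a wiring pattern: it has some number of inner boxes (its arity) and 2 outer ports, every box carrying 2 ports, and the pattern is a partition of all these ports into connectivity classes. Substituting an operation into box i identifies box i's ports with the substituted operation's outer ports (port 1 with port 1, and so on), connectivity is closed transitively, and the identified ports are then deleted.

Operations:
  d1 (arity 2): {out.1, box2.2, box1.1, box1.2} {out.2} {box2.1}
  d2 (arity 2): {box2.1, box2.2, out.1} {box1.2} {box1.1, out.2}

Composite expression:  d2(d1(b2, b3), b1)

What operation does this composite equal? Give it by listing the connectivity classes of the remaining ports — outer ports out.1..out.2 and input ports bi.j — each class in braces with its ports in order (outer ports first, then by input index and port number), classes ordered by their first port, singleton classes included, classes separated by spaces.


{out.1, b1.1, b1.2} {out.2, b2.1, b2.2, b3.2} {b3.1}

Two ports join when wires chain via d2-identified ports.
through d1, on inputs (b2, b3): {out.1, b2.1, b2.2, b3.2} {out.2} {b3.1} (out.j = stage outer ports)
through d2, on inputs (b2, b3, b1): {out.1, b1.1, b1.2} {out.2, b2.1, b2.2, b3.2} {b3.1} (out.j = stage outer ports)


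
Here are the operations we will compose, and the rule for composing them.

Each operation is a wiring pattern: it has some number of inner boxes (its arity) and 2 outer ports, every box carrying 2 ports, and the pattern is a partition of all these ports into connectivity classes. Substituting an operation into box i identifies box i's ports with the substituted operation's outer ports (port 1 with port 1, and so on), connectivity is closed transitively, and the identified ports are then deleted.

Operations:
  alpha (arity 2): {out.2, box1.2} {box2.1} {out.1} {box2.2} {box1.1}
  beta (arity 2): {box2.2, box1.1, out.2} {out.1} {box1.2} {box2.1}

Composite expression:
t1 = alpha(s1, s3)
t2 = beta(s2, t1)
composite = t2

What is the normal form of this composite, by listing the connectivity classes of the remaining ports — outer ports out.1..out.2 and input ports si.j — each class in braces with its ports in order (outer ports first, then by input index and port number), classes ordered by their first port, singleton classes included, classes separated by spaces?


After gluing at beta, chains via deleted ports link the s-ports.
after alpha, the pattern on (s1, s3) reads {out.1} {out.2, s1.2} {s1.1} {s3.1} {s3.2} (out.j = its outer ports)
after beta, the pattern on (s2, s1, s3) reads {out.1} {out.2, s1.2, s2.1} {s1.1} {s2.2} {s3.1} {s3.2} (out.j = its outer ports)

{out.1} {out.2, s1.2, s2.1} {s1.1} {s2.2} {s3.1} {s3.2}


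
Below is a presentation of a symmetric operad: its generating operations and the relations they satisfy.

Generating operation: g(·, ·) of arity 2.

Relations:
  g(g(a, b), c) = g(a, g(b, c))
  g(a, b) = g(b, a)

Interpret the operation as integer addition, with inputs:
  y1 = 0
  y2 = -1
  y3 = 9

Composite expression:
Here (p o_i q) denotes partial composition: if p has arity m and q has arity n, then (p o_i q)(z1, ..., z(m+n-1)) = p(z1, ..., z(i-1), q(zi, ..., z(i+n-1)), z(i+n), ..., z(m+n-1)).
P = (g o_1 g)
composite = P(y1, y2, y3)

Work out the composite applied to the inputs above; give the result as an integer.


8

g(y1, y2) = -1
g(g(y1, y2), y3) = 8


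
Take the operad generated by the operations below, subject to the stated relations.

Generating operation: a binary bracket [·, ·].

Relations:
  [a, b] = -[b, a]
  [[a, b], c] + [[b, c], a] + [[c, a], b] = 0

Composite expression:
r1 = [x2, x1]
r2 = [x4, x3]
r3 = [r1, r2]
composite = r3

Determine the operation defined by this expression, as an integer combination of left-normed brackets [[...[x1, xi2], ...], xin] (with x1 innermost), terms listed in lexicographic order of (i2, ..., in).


[[[x1, x2], x3], x4] - [[[x1, x2], x4], x3]

Skip Jacobi rewriting: expand, keep x1-initial words, read off terms.
Composite bracket: [[x2, x1], [x4, x3]]
Expanding via [a, b] = ab - ba: 8 signed words (2^3 = 8).
The x1-initial words carry the normal form:
  the word x1x2x3x4 carries sign +1 and contributes +[[[x1, x2], x3], x4]
  the word x1x2x4x3 carries sign -1 and contributes -[[[x1, x2], x4], x3]


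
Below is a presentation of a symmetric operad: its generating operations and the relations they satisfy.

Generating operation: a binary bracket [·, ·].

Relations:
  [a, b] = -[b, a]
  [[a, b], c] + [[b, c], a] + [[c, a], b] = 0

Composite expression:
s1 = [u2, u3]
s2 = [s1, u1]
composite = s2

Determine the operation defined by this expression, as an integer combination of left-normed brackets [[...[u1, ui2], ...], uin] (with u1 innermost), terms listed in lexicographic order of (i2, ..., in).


Skip Jacobi rewriting: expand, keep u1-initial words, read off terms.
Composite bracket: [[u2, u3], u1]
Expanding via [a, b] = ab - ba: 4 signed words (2^2 = 4).
Words beginning with u1 determine it all:
  the word u1u2u3 carries sign -1 and contributes -[[u1, u2], u3]
  the word u1u3u2 carries sign +1 and contributes +[[u1, u3], u2]

-[[u1, u2], u3] + [[u1, u3], u2]


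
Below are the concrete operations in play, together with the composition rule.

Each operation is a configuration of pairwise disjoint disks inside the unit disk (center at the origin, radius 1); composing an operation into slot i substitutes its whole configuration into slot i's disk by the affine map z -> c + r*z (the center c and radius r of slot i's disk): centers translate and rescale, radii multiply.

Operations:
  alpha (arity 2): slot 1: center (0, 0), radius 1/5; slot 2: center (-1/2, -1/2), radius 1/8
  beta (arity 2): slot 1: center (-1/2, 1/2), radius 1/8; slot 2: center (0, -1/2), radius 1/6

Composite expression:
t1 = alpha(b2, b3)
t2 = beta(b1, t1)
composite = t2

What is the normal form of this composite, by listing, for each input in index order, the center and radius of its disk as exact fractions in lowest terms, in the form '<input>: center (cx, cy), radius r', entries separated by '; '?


b1: center (-1/2, 1/2), radius 1/8; b2: center (0, -1/2), radius 1/30; b3: center (-1/12, -7/12), radius 1/48

Follow each b-input down from beta: c' goes to c + r*c', radius to r*r'.
b1: after 1 affine step, its disk has center (-1/2, 1/2), radius 1/8
b2: after 2 affine steps, its disk has center (0, -1/2), radius 1/30
b3: after 2 affine steps, its disk has center (-1/12, -7/12), radius 1/48


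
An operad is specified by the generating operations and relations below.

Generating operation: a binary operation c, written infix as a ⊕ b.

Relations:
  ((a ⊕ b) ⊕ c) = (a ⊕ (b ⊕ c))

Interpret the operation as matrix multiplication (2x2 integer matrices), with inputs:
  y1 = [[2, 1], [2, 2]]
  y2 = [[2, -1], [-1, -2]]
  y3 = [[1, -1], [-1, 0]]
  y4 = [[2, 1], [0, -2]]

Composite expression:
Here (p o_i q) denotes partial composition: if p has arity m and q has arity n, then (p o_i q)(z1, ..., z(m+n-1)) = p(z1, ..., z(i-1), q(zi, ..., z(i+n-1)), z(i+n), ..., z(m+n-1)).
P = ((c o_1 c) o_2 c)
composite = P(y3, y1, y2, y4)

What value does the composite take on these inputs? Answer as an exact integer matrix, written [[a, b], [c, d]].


[[2, -3], [-6, -11]]

(y1 ⊕ y2) = [[3, -4], [2, -6]]
(y3 ⊕ (y1 ⊕ y2)) = [[1, 2], [-3, 4]]
((y3 ⊕ (y1 ⊕ y2)) ⊕ y4) = [[2, -3], [-6, -11]]


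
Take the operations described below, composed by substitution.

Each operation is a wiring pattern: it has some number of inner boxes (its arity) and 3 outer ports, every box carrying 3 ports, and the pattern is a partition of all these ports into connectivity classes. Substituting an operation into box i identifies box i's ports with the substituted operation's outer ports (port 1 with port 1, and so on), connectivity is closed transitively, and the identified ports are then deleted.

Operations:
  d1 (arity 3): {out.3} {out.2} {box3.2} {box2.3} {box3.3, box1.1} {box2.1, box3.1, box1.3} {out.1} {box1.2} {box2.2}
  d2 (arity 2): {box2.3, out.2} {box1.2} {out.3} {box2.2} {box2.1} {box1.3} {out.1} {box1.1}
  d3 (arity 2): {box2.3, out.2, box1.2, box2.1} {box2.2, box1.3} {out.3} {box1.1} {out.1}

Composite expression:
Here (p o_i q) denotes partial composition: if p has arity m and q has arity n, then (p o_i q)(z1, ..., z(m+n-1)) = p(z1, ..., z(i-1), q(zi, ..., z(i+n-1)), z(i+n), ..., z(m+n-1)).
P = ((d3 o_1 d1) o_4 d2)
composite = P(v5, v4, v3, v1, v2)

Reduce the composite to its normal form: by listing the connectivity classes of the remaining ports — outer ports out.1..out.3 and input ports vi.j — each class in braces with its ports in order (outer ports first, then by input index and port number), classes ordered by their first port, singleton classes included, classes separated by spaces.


{out.1} {out.2} {out.3} {v1.1} {v1.2} {v1.3} {v2.1} {v2.2} {v2.3} {v3.1, v4.1, v5.3} {v3.2} {v3.3, v5.1} {v4.2} {v4.3} {v5.2}

Connectivity passes through glued d3-boundaries; trace each wire chain.
after d1, the pattern on (v5, v4, v3) reads {out.1} {out.2} {out.3} {v3.1, v4.1, v5.3} {v3.2} {v3.3, v5.1} {v4.2} {v4.3} {v5.2} (out.j = its outer ports)
after d2, the pattern on (v1, v2) reads {out.1} {out.2, v2.3} {out.3} {v1.1} {v1.2} {v1.3} {v2.1} {v2.2} (out.j = its outer ports)
after d3, the pattern on (v5, v4, v3, v1, v2) reads {out.1} {out.2} {out.3} {v1.1} {v1.2} {v1.3} {v2.1} {v2.2} {v2.3} {v3.1, v4.1, v5.3} {v3.2} {v3.3, v5.1} {v4.2} {v4.3} {v5.2} (out.j = its outer ports)


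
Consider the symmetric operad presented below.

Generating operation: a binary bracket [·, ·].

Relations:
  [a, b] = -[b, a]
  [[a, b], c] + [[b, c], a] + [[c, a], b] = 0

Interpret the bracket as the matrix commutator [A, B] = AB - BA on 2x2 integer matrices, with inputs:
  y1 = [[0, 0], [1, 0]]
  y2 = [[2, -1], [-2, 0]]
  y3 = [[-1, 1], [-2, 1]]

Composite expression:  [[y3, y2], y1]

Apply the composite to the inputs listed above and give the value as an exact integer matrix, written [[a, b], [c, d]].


[[0, 0], [8, 0]]


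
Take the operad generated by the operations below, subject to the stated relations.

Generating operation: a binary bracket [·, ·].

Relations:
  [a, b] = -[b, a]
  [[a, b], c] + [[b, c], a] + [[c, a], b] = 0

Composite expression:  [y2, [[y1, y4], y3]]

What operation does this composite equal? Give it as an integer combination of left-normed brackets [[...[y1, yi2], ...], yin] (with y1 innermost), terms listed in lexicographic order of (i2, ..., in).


Skip Jacobi rewriting: expand, keep y1-initial words, read off terms.
Composite bracket: [y2, [[y1, y4], y3]]
Expanding via [a, b] = ab - ba: 8 signed words (2^3 = 8).
Keep just the words that open with y1:
  y1y4y3y2 (sign -1) contributes -[[[y1, y4], y3], y2]

-[[[y1, y4], y3], y2]


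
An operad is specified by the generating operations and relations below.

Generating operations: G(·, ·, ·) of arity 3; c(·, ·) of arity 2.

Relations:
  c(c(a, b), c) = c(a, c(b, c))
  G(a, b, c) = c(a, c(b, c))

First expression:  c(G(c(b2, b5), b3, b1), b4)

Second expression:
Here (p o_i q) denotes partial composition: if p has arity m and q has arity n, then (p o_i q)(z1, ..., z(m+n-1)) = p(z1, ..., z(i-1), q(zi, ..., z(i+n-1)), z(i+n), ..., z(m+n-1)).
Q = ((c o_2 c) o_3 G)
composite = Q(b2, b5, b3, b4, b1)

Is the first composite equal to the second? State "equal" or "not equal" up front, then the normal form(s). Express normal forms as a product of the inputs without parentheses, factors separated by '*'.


not equal: they reduce to b2 * b5 * b3 * b1 * b4 and b2 * b5 * b3 * b4 * b1

The first expression reduces to b2 * b5 * b3 * b1 * b4
The second expression reduces to b2 * b5 * b3 * b4 * b1
The forms do not match — not equal.


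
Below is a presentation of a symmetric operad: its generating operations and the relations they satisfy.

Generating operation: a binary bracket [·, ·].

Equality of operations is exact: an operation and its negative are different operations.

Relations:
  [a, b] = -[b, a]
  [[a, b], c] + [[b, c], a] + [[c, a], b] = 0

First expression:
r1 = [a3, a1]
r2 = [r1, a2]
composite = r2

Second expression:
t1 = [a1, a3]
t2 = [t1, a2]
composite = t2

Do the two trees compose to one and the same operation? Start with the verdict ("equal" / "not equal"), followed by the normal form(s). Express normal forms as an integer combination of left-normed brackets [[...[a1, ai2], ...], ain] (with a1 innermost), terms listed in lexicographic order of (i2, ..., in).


not equal: they reduce to -[[a1, a3], a2] and [[a1, a3], a2]

The first composite normalizes to -[[a1, a3], a2]
The second composite normalizes to [[a1, a3], a2]
The normal forms differ: not equal.


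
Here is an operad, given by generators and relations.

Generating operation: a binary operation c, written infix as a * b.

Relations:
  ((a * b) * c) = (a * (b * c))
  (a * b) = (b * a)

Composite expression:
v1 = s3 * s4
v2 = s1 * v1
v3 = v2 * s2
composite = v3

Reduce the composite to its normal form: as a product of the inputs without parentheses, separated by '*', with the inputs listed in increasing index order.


s1 * s2 * s3 * s4

Both nesting and order wash out for c; what remains is which s's occur.
(s3 * s4) linearizes to s3 * s4
(s1 * (s3 * s4)) linearizes to s1 * s3 * s4
((s1 * (s3 * s4)) * s2) linearizes to s1 * s3 * s4 * s2
sorting the factors by input index: s1 * s2 * s3 * s4


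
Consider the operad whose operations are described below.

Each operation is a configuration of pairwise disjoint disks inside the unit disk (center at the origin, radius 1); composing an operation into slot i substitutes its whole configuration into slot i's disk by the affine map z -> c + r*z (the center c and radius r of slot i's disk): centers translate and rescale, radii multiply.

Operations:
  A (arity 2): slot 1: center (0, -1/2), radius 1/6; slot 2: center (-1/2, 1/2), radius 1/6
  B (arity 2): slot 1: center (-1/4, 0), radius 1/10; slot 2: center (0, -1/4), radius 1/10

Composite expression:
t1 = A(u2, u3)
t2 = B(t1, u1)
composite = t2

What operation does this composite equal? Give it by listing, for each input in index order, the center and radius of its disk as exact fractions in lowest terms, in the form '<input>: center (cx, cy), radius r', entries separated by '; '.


Each u-disk chains the slot maps above it in B; radii multiply.
u2 passes through 2 substitutions, ending at center (-1/4, -1/20), radius 1/60
u3 passes through 2 substitutions, ending at center (-3/10, 1/20), radius 1/60
u1 passes through 1 substitution, ending at center (0, -1/4), radius 1/10

u1: center (0, -1/4), radius 1/10; u2: center (-1/4, -1/20), radius 1/60; u3: center (-3/10, 1/20), radius 1/60


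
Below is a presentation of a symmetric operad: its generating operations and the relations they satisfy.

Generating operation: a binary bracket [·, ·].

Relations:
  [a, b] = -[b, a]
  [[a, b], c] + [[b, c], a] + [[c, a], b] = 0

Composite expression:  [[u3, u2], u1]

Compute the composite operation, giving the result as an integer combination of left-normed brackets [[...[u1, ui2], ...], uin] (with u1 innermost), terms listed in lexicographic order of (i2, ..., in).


Expand each bracket as ab - ba; the u1-initial words give the coefficients.
Composite bracket: [[u3, u2], u1]
Each bracket splits as ab - ba, giving 4 signed words (2^2 = 4).
Words beginning with u1 determine it all:
  from u1u2u3, sign +1: term +[[u1, u2], u3]
  from u1u3u2, sign -1: term -[[u1, u3], u2]

[[u1, u2], u3] - [[u1, u3], u2]


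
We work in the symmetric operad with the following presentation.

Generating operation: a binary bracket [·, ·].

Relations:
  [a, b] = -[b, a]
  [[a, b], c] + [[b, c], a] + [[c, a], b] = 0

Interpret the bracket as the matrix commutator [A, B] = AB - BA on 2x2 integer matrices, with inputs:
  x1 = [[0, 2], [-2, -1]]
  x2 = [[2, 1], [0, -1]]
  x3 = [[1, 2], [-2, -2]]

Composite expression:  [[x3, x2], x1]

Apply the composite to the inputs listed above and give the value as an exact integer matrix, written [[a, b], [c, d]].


[x3, x2] = [[2, -3], [-6, -2]]
[[x3, x2], x1] = [[18, 11], [2, -18]]

[[18, 11], [2, -18]]


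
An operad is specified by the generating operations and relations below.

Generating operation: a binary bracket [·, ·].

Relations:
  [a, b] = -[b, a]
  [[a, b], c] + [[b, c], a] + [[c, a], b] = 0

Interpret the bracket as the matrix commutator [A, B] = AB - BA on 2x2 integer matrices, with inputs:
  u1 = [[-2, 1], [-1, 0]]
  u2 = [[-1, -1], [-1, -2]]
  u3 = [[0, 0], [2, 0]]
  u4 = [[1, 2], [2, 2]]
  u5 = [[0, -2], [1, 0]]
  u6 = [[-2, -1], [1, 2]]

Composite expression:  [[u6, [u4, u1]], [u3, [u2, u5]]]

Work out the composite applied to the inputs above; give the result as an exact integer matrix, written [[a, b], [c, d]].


[u4, u1] = [[-4, 3], [-5, 4]]
[u6, [u4, u1]] = [[2, -20], [-28, -2]]
[u2, u5] = [[-3, -2], [-1, 3]]
[u3, [u2, u5]] = [[4, 0], [-12, -4]]
[[u6, [u4, u1]], [u3, [u2, u5]]] = [[240, 160], [-176, -240]]

[[240, 160], [-176, -240]]


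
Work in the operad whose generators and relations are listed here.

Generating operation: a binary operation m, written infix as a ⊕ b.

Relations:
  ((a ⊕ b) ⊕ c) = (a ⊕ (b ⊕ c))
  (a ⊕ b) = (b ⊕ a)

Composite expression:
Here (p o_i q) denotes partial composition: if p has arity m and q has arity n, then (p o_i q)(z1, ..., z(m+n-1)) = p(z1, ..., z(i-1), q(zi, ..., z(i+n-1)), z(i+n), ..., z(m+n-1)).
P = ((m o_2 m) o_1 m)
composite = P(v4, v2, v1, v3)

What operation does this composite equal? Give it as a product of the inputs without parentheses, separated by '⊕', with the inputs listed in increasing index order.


v1 ⊕ v2 ⊕ v3 ⊕ v4


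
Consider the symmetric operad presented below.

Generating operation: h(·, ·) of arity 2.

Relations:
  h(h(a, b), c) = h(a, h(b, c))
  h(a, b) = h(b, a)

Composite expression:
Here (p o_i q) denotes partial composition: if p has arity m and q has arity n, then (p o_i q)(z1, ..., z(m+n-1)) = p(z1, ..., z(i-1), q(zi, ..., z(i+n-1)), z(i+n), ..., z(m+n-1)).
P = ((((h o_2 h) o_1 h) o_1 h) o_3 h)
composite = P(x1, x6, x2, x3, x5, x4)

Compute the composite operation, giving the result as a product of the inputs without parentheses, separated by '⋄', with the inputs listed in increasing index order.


x1 ⋄ x2 ⋄ x3 ⋄ x4 ⋄ x5 ⋄ x6

Key point: h commutes, so take the x-inputs in any fixed order.
h(x1, x6) reduces to x1 ⋄ x6
h(x2, x3) reduces to x2 ⋄ x3
h(h(x1, x6), h(x2, x3)) reduces to x1 ⋄ x6 ⋄ x2 ⋄ x3
h(x5, x4) reduces to x5 ⋄ x4
h(h(h(x1, x6), h(x2, x3)), h(x5, x4)) reduces to x1 ⋄ x6 ⋄ x2 ⋄ x3 ⋄ x5 ⋄ x4
putting the inputs in ascending order: x1 ⋄ x2 ⋄ x3 ⋄ x4 ⋄ x5 ⋄ x6


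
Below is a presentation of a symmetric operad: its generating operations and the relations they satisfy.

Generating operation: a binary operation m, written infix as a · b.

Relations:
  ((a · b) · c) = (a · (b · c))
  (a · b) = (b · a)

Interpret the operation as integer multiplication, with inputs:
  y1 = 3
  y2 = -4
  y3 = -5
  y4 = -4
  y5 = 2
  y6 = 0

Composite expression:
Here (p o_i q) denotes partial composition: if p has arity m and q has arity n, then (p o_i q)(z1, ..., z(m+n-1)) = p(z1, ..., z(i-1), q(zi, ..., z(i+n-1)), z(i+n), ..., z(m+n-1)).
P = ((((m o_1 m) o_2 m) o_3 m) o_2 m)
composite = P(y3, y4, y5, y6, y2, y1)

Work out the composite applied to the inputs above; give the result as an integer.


(y4 · y5) = -8
(y6 · y2) = 0
((y4 · y5) · (y6 · y2)) = 0
(y3 · ((y4 · y5) · (y6 · y2))) = 0
((y3 · ((y4 · y5) · (y6 · y2))) · y1) = 0

0


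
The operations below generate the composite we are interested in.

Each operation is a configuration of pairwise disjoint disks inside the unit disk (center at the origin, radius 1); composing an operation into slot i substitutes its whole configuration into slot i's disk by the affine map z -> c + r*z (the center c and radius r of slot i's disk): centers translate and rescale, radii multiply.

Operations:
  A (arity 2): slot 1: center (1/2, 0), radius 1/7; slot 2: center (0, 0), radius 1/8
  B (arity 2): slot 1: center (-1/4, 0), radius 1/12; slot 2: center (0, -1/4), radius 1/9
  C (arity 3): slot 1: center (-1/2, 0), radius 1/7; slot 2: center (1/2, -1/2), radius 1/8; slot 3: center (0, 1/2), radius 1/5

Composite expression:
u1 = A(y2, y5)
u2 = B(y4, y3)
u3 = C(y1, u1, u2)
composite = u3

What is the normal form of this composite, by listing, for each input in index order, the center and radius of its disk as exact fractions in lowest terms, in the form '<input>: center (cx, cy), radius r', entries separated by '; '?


Below C, radii multiply path by path; the y-disk centers shift.
y1: after 1 affine step, its disk has center (-1/2, 0), radius 1/7
y2: after 2 affine steps, its disk has center (9/16, -1/2), radius 1/56
y5: after 2 affine steps, its disk has center (1/2, -1/2), radius 1/64
y4: after 2 affine steps, its disk has center (-1/20, 1/2), radius 1/60
y3: after 2 affine steps, its disk has center (0, 9/20), radius 1/45

y1: center (-1/2, 0), radius 1/7; y2: center (9/16, -1/2), radius 1/56; y3: center (0, 9/20), radius 1/45; y4: center (-1/20, 1/2), radius 1/60; y5: center (1/2, -1/2), radius 1/64


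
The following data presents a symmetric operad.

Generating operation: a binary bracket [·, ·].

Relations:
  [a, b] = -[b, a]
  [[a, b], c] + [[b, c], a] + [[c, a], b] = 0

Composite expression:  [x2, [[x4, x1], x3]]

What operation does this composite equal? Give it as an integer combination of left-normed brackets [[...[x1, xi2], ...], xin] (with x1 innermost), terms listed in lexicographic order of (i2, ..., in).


[[[x1, x4], x3], x2]

Left-normed coefficients sit on the x1-initial expansion words.
Composite bracket: [x2, [[x4, x1], x3]]
Applying ab - ba throughout gives 8 signed words (2^3 = 8).
Words beginning with x1 determine it all:
  word x1x4x3x2 has sign +1, contributing +[[[x1, x4], x3], x2]


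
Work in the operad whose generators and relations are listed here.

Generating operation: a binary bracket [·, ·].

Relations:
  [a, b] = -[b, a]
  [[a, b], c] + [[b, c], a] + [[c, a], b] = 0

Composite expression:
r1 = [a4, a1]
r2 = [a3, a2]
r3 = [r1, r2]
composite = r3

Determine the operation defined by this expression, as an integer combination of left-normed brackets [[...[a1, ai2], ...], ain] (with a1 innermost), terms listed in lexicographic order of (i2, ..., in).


[[[a1, a4], a2], a3] - [[[a1, a4], a3], a2]

Expand each bracket as ab - ba; the a1-initial words give the coefficients.
Composite bracket: [[a4, a1], [a3, a2]]
Expanding via [a, b] = ab - ba: 8 signed words (2^3 = 8).
Keep just the words that open with a1:
  a1a4a2a3 (sign +1) contributes +[[[a1, a4], a2], a3]
  a1a4a3a2 (sign -1) contributes -[[[a1, a4], a3], a2]


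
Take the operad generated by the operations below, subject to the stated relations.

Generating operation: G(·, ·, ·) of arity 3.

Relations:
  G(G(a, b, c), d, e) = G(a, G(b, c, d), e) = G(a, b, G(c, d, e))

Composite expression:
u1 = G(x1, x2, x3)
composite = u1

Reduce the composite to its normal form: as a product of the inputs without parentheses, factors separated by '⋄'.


The G-tree's shape is irrelevant; the x-reading-order decides.
G(x1, x2, x3) flattens to x1 ⋄ x2 ⋄ x3

x1 ⋄ x2 ⋄ x3


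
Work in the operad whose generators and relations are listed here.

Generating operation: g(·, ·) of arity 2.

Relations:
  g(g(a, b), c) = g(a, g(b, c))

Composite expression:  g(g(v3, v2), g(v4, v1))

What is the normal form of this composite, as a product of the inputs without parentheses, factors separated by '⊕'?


v3 ⊕ v2 ⊕ v4 ⊕ v1


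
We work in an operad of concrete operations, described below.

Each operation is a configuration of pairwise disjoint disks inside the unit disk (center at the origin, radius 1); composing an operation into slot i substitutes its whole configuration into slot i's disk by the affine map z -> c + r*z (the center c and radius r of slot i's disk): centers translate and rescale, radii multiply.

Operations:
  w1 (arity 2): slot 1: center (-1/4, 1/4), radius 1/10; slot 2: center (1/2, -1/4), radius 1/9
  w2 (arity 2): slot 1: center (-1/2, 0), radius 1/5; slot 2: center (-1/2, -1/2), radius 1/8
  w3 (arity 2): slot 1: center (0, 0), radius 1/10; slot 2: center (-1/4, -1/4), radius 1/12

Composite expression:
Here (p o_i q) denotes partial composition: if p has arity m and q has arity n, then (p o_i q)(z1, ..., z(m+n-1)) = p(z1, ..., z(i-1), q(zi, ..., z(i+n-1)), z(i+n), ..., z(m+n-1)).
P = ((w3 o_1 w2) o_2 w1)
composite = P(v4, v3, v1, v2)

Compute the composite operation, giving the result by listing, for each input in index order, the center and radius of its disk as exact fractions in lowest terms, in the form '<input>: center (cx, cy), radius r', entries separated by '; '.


v1: center (-7/160, -17/320), radius 1/720; v2: center (-1/4, -1/4), radius 1/12; v3: center (-17/320, -3/64), radius 1/800; v4: center (-1/20, 0), radius 1/50

Each v-disk chains the slot maps above it in w3; radii multiply.
v4 passes through 2 substitutions, ending at center (-1/20, 0), radius 1/50
v3 passes through 3 substitutions, ending at center (-17/320, -3/64), radius 1/800
v1 passes through 3 substitutions, ending at center (-7/160, -17/320), radius 1/720
v2 passes through 1 substitution, ending at center (-1/4, -1/4), radius 1/12


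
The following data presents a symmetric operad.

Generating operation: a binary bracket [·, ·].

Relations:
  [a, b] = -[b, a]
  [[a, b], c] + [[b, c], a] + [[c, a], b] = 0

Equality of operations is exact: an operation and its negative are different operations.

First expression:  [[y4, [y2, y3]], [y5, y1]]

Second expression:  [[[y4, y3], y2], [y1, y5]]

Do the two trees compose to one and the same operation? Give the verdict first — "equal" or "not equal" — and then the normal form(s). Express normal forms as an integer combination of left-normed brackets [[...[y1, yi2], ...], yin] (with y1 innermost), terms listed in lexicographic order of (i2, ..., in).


not equal: they reduce to -[[[[y1, y5], y2], y3], y4] + [[[[y1, y5], y3], y2], y4] + [[[[y1, y5], y4], y2], y3] - [[[[y1, y5], y4], y3], y2] and -[[[[y1, y5], y2], y3], y4] + [[[[y1, y5], y2], y4], y3] + [[[[y1, y5], y3], y4], y2] - [[[[y1, y5], y4], y3], y2]

Reducing the first expression gives -[[[[y1, y5], y2], y3], y4] + [[[[y1, y5], y3], y2], y4] + [[[[y1, y5], y4], y2], y3] - [[[[y1, y5], y4], y3], y2]
Reducing the second expression gives -[[[[y1, y5], y2], y3], y4] + [[[[y1, y5], y2], y4], y3] + [[[[y1, y5], y3], y4], y2] - [[[[y1, y5], y4], y3], y2]
The normal forms differ: not equal.


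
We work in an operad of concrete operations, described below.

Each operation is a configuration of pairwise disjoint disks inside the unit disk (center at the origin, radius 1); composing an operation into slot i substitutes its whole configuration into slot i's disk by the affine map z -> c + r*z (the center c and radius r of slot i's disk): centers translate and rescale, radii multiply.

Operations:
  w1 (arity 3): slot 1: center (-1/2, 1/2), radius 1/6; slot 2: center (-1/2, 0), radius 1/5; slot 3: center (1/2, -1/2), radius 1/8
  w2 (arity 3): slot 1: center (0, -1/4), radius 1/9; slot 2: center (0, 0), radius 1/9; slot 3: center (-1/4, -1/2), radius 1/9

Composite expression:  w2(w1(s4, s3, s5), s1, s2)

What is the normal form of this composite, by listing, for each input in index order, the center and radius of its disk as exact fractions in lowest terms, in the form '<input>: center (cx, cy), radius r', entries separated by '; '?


Follow each s-input down from w2: c' goes to c + r*c', radius to r*r'.
s4 passes through 2 substitutions, ending at center (-1/18, -7/36), radius 1/54
s3 passes through 2 substitutions, ending at center (-1/18, -1/4), radius 1/45
s5 passes through 2 substitutions, ending at center (1/18, -11/36), radius 1/72
s1 passes through 1 substitution, ending at center (0, 0), radius 1/9
s2 passes through 1 substitution, ending at center (-1/4, -1/2), radius 1/9

s1: center (0, 0), radius 1/9; s2: center (-1/4, -1/2), radius 1/9; s3: center (-1/18, -1/4), radius 1/45; s4: center (-1/18, -7/36), radius 1/54; s5: center (1/18, -11/36), radius 1/72


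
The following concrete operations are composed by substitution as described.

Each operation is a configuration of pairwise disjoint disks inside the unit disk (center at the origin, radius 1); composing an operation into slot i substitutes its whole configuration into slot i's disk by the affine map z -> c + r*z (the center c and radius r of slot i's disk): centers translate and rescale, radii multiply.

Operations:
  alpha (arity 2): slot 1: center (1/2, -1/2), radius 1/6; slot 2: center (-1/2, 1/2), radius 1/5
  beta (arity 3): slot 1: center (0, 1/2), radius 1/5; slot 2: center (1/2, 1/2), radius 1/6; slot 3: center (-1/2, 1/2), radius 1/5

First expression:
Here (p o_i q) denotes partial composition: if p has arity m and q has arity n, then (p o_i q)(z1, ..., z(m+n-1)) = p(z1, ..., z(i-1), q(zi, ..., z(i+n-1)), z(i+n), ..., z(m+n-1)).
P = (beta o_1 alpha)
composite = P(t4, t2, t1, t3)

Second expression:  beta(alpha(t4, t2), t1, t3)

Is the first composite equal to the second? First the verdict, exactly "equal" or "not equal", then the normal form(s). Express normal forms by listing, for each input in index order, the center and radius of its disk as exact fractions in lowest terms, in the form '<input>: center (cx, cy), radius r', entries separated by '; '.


equal — both sides give t1: center (1/2, 1/2), radius 1/6; t2: center (-1/10, 3/5), radius 1/25; t3: center (-1/2, 1/2), radius 1/5; t4: center (1/10, 2/5), radius 1/30

The first composite normalizes to t1: center (1/2, 1/2), radius 1/6; t2: center (-1/10, 3/5), radius 1/25; t3: center (-1/2, 1/2), radius 1/5; t4: center (1/10, 2/5), radius 1/30
The second composite normalizes to t1: center (1/2, 1/2), radius 1/6; t2: center (-1/10, 3/5), radius 1/25; t3: center (-1/2, 1/2), radius 1/5; t4: center (1/10, 2/5), radius 1/30
One common form — equal.
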